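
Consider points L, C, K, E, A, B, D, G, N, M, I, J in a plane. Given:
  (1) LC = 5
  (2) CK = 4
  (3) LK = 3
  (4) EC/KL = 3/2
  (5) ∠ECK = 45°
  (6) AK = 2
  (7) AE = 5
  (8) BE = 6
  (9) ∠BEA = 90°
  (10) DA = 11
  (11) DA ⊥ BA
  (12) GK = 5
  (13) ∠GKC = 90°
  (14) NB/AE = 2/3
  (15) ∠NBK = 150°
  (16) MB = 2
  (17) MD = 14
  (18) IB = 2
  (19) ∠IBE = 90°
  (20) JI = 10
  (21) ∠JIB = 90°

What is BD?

Step 1: By the law of cosines on triangle BEA: BA² = 6² + 5² − 2·6·5·cos(90°) = 61, so BA = √61.
Step 2: By the law of cosines on triangle BAD: BD² = √61² + 11² − 2·√61·11·cos(90°) = 182, so BD = √182.

Therefore, the length of BD = √182.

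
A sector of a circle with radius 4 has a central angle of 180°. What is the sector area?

Sector area = π(4²)(1/2) = 8*pi

8*pi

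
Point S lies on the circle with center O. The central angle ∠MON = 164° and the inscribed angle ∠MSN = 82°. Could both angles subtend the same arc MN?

By the inscribed angle theorem, if both angles subtend the same arc, the inscribed angle must be half the central angle.
Half of 164° = 82°, which equals the given inscribed angle of 82°.
Therefore, yes, they correspond to the same arc.

Yes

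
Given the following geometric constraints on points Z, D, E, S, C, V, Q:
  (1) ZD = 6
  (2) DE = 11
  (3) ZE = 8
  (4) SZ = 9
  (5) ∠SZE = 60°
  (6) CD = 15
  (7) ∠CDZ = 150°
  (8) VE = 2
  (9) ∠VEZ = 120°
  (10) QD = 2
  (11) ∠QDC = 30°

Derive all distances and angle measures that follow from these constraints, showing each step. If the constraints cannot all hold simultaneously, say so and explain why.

The constraints are consistent.

Step 1: From ZD = 6, DC = 15, and ∠ZDC = 150°, by the law of cosines:
  ZC² = ZD² + DC² - 2·ZD·DC·cos(150°) = 36 + 225 + 155.9 = 416.9
  ZC ≈ 20.42

Step 2: From ZE = 8, EV = 2, and ∠ZEV = 120°, by the law of cosines:
  ZV² = ZE² + EV² - 2·ZE·EV·cos(120°) = 64 + 4 + 16 = 84
  ZV = 2·√21

Step 3: From EZ = 8, ZS = 9, and ∠EZS = 60°, by the law of cosines:
  ES² = EZ² + ZS² - 2·EZ·ZS·cos(60°) = 64 + 81 - 72 = 73
  ES = √73

Step 4: From CD = 15, DQ = 2, and ∠CDQ = 30°, by the law of cosines:
  CQ² = CD² + DQ² - 2·CD·DQ·cos(30°) = 225 + 4 - 51.96 = 177
  CQ ≈ 13.31

Step 5: From ZD = 6, ZE = 8, DE = 11, by the inverse law of cosines:
  cos(∠DZE) = (ZD² + ZE² - DE²) / (2·ZD·ZE)
  ∠DZE = 102.64°

Step 6: From DE = 11, DZ = 6, EZ = 8, by the inverse law of cosines:
  cos(∠EDZ) = (DE² + DZ² - EZ²) / (2·DE·DZ)
  ∠EDZ = 45.21°

Step 7: From ED = 11, EZ = 8, DZ = 6, by the inverse law of cosines:
  cos(∠DEZ) = (ED² + EZ² - DZ²) / (2·ED·EZ)
  ∠DEZ = 32.16°

Step 8: From ZC = 20.42, ZD = 6, CD = 15, by the inverse law of cosines:
  cos(∠CZD) = (ZC² + ZD² - CD²) / (2·ZC·ZD)
  ∠CZD = 21.55°

Step 9: From ZE = 8, ZV = 2·√21, EV = 2, by the inverse law of cosines:
  cos(∠EZV) = (ZE² + ZV² - EV²) / (2·ZE·ZV)
  ∠EZV = 10.89°

Step 10: From ES = √73, EZ = 8, SZ = 9, by the inverse law of cosines:
  cos(∠SEZ) = (ES² + EZ² - SZ²) / (2·ES·EZ)
  ∠SEZ = 65.82°

Step 11: From SE = √73, SZ = 9, EZ = 8, by the inverse law of cosines:
  cos(∠ESZ) = (SE² + SZ² - EZ²) / (2·SE·SZ)
  ∠ESZ = 54.18°

Step 12: From CD = 15, CQ = 13.31, DQ = 2, by the inverse law of cosines:
  cos(∠DCQ) = (CD² + CQ² - DQ²) / (2·CD·CQ)
  ∠DCQ = 4.31°

Step 13: From CD = 15, CZ = 20.42, DZ = 6, by the inverse law of cosines:
  cos(∠DCZ) = (CD² + CZ² - DZ²) / (2·CD·CZ)
  ∠DCZ = 8.45°

Step 14: From VE = 2, VZ = 2·√21, EZ = 8, by the inverse law of cosines:
  cos(∠EVZ) = (VE² + VZ² - EZ²) / (2·VE·VZ)
  ∠EVZ = 49.11°

Step 15: From QC = 13.31, QD = 2, CD = 15, by the inverse law of cosines:
  cos(∠CQD) = (QC² + QD² - CD²) / (2·QC·QD)
  ∠CQD = 145.69°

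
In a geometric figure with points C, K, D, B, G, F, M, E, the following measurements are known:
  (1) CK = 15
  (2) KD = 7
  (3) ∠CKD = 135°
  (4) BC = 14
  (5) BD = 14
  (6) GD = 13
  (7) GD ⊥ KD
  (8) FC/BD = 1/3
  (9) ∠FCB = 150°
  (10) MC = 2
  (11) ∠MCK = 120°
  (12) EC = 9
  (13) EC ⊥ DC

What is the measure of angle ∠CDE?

Step 1: By the law of cosines on triangle DKC: DC² = 7² + 15² − 2·7·15·cos(135°) = 422.49, so DC ≈ 20.55.
Step 2: By the law of cosines on triangle DCE: DE² = 20.55² + 9² − 2·20.55·9·cos(90°) = 503.49, so DE ≈ 22.44.
Step 3: By the inverse law of cosines on triangle CDE: cos(∠CDE) = (20.55² + 22.44² − 9²) / (2·20.55·22.44) = 844.98/922.44 = 0.916, so ∠CDE = 23.65°.

Therefore, the measure of angle ∠CDE = 23.65°.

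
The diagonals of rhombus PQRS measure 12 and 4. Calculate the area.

Area of a rhombus = (d1 * d2) / 2
Area = (12 * 4) / 2
Area = 48 / 2
Area = 24

24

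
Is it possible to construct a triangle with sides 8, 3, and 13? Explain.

Check the triangle inequality: 8 + 3 = 11 ≤ 13.
Since the sum of two sides does not exceed the third, no triangle can be formed.

No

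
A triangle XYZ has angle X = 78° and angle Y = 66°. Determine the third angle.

By the triangle angle sum property, the three interior angles of any triangle add up to 180°.
We know angle X = 78° and angle Y = 66°, so their sum is 144°.
Therefore angle Z = 180° - 144° = 36°.

36 degrees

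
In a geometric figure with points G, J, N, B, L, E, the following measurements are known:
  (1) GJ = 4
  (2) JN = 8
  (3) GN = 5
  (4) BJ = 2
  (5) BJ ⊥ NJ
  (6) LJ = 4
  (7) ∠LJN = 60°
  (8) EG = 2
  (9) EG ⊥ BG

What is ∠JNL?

Step 1: By the law of cosines on triangle NJL: NL² = 8² + 4² − 2·8·4·cos(60°) = 48, so NL = 4·√3.
Step 2: By the inverse law of cosines on triangle JNL: cos(∠JNL) = (8² + (4·√3)² − 4²) / (2·8·4·√3) = 96/110.85 = 0.866, so ∠JNL = 30°.

Therefore, the measure of angle ∠JNL = 30°.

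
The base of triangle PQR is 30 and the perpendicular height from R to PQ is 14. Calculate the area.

A triangle's area is half the area of a rectangle with the same base and height.
Area = (1/2) * 30 * 14 = 210.

210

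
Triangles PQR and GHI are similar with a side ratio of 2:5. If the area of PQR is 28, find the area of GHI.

The ratio of areas of similar triangles = (side ratio)^2.
Side ratio = 2:5, so area ratio = 4:25.
Area of GHI / Area of PQR = 25/4
Area of GHI = 28 * 25/4 = 175

175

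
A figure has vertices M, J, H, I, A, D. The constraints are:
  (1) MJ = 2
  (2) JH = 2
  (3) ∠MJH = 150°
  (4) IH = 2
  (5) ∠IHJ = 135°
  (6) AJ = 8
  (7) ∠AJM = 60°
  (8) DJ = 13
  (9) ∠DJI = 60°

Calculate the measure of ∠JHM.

Step 1: By the law of cosines on triangle HJM: HM² = 2² + 2² − 2·2·2·cos(150°) = 14.93, so HM ≈ 3.86.
Step 2: By the inverse law of cosines on triangle JHM: cos(∠JHM) = (2² + 3.86² − 2²) / (2·2·3.86) = 14.93/15.45 = 0.9659, so ∠JHM = 15°.

Therefore, the measure of angle ∠JHM = 15°.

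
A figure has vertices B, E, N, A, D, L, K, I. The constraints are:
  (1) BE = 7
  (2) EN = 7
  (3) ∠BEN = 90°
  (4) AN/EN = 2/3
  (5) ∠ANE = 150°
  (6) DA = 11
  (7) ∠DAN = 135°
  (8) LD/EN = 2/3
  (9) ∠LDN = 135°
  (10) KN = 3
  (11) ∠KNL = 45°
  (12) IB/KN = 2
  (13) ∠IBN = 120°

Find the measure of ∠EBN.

Step 1: By the law of cosines on triangle BEN: BN² = 7² + 7² − 2·7·7·cos(90°) = 98, so BN = 7·√2.
Step 2: By the inverse law of cosines on triangle EBN: cos(∠EBN) = (7² + (7·√2)² − 7²) / (2·7·7·√2) = 98/138.59 = 0.7071, so ∠EBN = 45°.

Therefore, the measure of angle ∠EBN = 45°.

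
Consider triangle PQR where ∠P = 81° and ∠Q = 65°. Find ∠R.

By the triangle angle sum property, the three interior angles of any triangle add up to 180°.
We know angle P = 81° and angle Q = 65°, so their sum is 146°.
Therefore angle R = 180° - 146° = 34°.

34 degrees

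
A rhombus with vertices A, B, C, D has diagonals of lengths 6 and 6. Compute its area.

Area of a rhombus = (d1 * d2) / 2
Area = (6 * 6) / 2
Area = 36 / 2
Area = 18

18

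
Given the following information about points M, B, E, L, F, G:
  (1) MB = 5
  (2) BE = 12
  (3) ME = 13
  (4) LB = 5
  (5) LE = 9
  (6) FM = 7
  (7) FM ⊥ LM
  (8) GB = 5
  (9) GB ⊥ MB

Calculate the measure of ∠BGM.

Step 1: By the law of cosines on triangle GBM: GM² = 5² + 5² − 2·5·5·cos(90°) = 50, so GM = 5·√2.
Step 2: By the inverse law of cosines on triangle BGM: cos(∠BGM) = (5² + (5·√2)² − 5²) / (2·5·5·√2) = 50/70.71 = 0.7071, so ∠BGM = 45°.

Therefore, the measure of angle ∠BGM = 45°.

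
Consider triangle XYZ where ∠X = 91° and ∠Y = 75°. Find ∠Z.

By the triangle angle sum property, the three interior angles of any triangle add up to 180°.
We know angle X = 91° and angle Y = 75°, so their sum is 166°.
Therefore angle Z = 180° - 166° = 14°.

14 degrees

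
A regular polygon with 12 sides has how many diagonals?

The number of diagonals in an n-gon is n(n - 3)/2.
For n = 12: 12(12 - 3)/2 = 12 × 9 / 2 = 54.

54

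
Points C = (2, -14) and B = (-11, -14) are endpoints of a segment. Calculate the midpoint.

M = ((x₁ + x₂)/2, (y₁ + y₂)/2)
= ((2 + -11)/2, (-14 + -14)/2)
= (-9/2, -28/2) = (-9/2, -14)

(-9/2, -14)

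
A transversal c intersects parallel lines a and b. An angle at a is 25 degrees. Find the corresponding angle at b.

When a transversal crosses parallel lines, angles in the same position at each intersection are called corresponding angles.
These are always equal, so the answer is 25 degrees.

25 degrees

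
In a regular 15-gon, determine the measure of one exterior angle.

Each exterior angle of a regular n-gon is 360 / n.
For n = 15: 360 / 15 = 24 degrees.

24 degrees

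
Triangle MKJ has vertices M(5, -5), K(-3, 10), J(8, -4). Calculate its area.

Shoelace: Area = (1/2)|5(10--4) + -3(-4--5) + 8(-5-10)| = (1/2)(53) = 53/2

53/2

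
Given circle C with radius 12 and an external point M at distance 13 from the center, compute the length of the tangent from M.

Let T be the point of tangency. Then CT ⊥ MT (radius ⊥ tangent).
In right triangle CTM: CM² = CT² + MT²
13² = 12² + MT²
MT² = 25, MT = 5

5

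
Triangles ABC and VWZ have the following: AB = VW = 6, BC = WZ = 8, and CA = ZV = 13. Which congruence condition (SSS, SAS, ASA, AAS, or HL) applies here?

The given information provides:
AB = VW = 6, BC = WZ = 8, and CA = ZV = 13
This matches the SSS congruence theorem.
All three pairs of corresponding sides are equal (Side-Side-Side).

SSS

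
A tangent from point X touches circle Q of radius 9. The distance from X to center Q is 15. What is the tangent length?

Let T be the point of tangency. Then QT ⊥ XT (radius ⊥ tangent).
In right triangle QTX: QX² = QT² + XT²
15² = 9² + XT²
XT² = 144, XT = 12

12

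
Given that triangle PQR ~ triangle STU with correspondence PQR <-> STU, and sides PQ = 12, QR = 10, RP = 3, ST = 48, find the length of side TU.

Since the triangles are similar, the ratio of corresponding sides is constant.
Scale factor k = ST / PQ = 48 / 12 = 4
TU = k * QR = 4 * 10 = 40

40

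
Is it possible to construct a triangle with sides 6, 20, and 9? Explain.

No.
The triangle inequality is violated: 6 + 9 = 15 ≤ 20.
These lengths cannot form a triangle.

No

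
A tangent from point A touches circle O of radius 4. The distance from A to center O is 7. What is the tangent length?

tangent = √(d² - r²) = √(7² - 4²) = √(49 - 16) = √33 = sqrt(33)

sqrt(33)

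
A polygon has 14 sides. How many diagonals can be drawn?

The number of diagonals in an n-gon is n(n - 3)/2.
For n = 14: 14(14 - 3)/2 = 14 × 11 / 2 = 77.

77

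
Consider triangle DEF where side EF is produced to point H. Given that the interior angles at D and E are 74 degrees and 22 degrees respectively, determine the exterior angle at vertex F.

The interior angle at F is 180 - 74 - 22 = 84 degrees.
The exterior angle and interior angle at F are supplementary:
Exterior angle = 180 - 84 = 96 degrees.

96 degrees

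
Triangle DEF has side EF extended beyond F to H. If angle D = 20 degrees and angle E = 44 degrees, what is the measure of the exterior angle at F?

By the exterior angle theorem, an exterior angle of a triangle equals the sum of the two remote interior angles.
Exterior angle = angle D + angle E
Exterior angle = 20 + 44 = 64 degrees

64 degrees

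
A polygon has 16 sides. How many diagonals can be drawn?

Each of the 16 vertices connects to 13 non-adjacent vertices via diagonals.
Total connections = 16 × 13 = 208, but each diagonal is counted twice.
Number of diagonals = 208 / 2 = 104.

104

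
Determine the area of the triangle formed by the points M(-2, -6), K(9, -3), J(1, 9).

The Shoelace formula computes the area from vertex coordinates by summing cross products.
For vertices (-2,-6), (9,-3), (1,9):
Signed sum = -2*-3 - 9*-6 + 9*9 - 1*-3 + 1*-6 - -2*9
= 60 + 84 + 12 = 156
Area = (1/2)|156| = 78.

78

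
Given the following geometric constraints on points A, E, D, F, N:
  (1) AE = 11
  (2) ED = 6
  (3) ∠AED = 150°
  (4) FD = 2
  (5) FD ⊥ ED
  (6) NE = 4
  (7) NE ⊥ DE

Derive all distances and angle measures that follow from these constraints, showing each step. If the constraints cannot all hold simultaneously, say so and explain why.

The constraints are consistent.

Step 1: From AE = 11, ED = 6, and ∠AED = 150°, by the law of cosines:
  AD² = AE² + ED² - 2·AE·ED·cos(150°) = 121 + 36 + 114.3 = 271.3
  AD ≈ 16.47

Step 2: From ED = 6, DF = 2, and ∠EDF = 90°, by the law of cosines:
  EF² = ED² + DF² - 2·ED·DF·cos(90°) = 36 + 4 - 0 = 40
  EF = 2·√10

Step 3: From DE = 6, EN = 4, and ∠DEN = 90°, by the law of cosines:
  DN² = DE² + EN² - 2·DE·EN·cos(90°) = 36 + 16 - 0 = 52
  DN = 2·√13

Step 4: From AD = 16.47, AE = 11, DE = 6, by the inverse law of cosines:
  cos(∠DAE) = (AD² + AE² - DE²) / (2·AD·AE)
  ∠DAE = 10.49°

Step 5: From ED = 6, EF = 2·√10, DF = 2, by the inverse law of cosines:
  cos(∠DEF) = (ED² + EF² - DF²) / (2·ED·EF)
  ∠DEF = 18.43°

Step 6: From DA = 16.47, DE = 6, AE = 11, by the inverse law of cosines:
  cos(∠ADE) = (DA² + DE² - AE²) / (2·DA·DE)
  ∠ADE = 19.51°

Step 7: From DE = 6, DN = 2·√13, EN = 4, by the inverse law of cosines:
  cos(∠EDN) = (DE² + DN² - EN²) / (2·DE·DN)
  ∠EDN = 33.69°

Step 8: From FD = 2, FE = 2·√10, DE = 6, by the inverse law of cosines:
  cos(∠DFE) = (FD² + FE² - DE²) / (2·FD·FE)
  ∠DFE = 71.57°

Step 9: From ND = 2·√13, NE = 4, DE = 6, by the inverse law of cosines:
  cos(∠DNE) = (ND² + NE² - DE²) / (2·ND·NE)
  ∠DNE = 56.31°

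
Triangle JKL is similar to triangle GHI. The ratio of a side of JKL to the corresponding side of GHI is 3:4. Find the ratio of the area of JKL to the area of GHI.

Area ratio = (side ratio)^2 = (3/4)^2 = 9:16.

9:16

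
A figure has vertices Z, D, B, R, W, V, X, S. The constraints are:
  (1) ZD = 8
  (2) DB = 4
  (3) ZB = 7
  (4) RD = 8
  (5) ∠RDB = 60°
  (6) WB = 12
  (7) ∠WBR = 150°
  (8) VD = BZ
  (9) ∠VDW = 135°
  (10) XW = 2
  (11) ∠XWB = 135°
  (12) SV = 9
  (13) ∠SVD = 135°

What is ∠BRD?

Step 1: By the law of cosines on triangle RDB: RB² = 8² + 4² − 2·8·4·cos(60°) = 48, so RB = 4·√3.
Step 2: By the inverse law of cosines on triangle BRD: cos(∠BRD) = ((4·√3)² + 8² − 4²) / (2·4·√3·8) = 96/110.85 = 0.866, so ∠BRD = 30°.

Therefore, the measure of angle ∠BRD = 30°.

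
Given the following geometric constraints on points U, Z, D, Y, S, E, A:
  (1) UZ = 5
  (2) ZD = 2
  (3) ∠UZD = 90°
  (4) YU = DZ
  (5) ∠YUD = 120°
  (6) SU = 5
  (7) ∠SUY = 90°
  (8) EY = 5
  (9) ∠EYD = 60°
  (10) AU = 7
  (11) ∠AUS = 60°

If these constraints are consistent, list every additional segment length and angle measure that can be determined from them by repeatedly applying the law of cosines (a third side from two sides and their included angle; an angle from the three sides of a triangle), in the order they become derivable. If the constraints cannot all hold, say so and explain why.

The constraints are consistent. Derivable facts, in order:
After 1 step:
- SA = √39
- UD = √29
- YS = √29
After 2 steps:
- DY ≈ 6.62
- ∠ASU = 76.1°
- ∠DUZ = 21.8°
- ∠SAU = 43.9°
- ∠SYU = 68.2°
- ∠UDZ = 68.2°
- ∠USY = 21.8°
After 3 steps:
- DE ≈ 5.97
- ∠DYU = 44.82°
- ∠UDY = 15.18°
After 4 steps:
- ∠DEY = 73.55°
- ∠EDY = 46.45°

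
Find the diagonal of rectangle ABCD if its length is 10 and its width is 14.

d = sqrt(10^2 + 14^2) = sqrt(296) = 2*sqrt(74)

2*sqrt(74)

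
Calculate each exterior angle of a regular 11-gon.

Each exterior angle of a regular n-gon is 360 / n.
For n = 11: 360 / 11 = 360/11 degrees.

360/11 degrees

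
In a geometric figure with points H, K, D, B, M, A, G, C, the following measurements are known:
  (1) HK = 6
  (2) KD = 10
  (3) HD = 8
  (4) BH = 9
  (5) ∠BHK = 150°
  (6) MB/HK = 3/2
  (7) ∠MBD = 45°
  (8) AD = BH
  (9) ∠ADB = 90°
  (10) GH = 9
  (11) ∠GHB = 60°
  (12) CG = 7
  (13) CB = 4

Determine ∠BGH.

Step 1: By the law of cosines on triangle GHB: GB² = 9² + 9² − 2·9·9·cos(60°) = 81, so GB = 9.
Step 2: By the inverse law of cosines on triangle BGH: cos(∠BGH) = (9² + 9² − 9²) / (2·9·9) = 81/162 = 0.5, so ∠BGH = 60°.

Therefore, the measure of angle ∠BGH = 60°.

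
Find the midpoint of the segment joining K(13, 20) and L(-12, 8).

The midpoint is the point halfway along the segment.
Move half the horizontal distance: 13 + (-12 - 13)/2 = 13 + -25/2 = 1/2
Move half the vertical distance: 20 + (8 - 20)/2 = 20 + -12/2 = 14
Midpoint = (1/2, 14)

(1/2, 14)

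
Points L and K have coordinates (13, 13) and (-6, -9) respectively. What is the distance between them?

d = sqrt((-19)^2 + (-22)^2) = sqrt(845) = 13*sqrt(5)

13*sqrt(5)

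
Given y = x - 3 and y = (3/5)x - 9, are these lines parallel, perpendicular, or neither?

Slope of line 1: m1 = 1
Slope of line 2: m2 = 3/5
m1 != m2 and m1*m2 = 3/5 != -1. Neither.

Neither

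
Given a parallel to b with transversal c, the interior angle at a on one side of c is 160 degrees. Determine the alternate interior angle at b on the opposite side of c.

Alternate interior angles lie on opposite sides of the transversal, between the parallel lines.
By the alternate interior angle theorem, they are equal: 160 degrees.

160 degrees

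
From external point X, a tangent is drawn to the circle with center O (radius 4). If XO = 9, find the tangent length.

Let T be the point of tangency. Then OT ⊥ XT (radius ⊥ tangent).
In right triangle OTX: OX² = OT² + XT²
9² = 4² + XT²
XT² = 65, XT = sqrt(65)

sqrt(65)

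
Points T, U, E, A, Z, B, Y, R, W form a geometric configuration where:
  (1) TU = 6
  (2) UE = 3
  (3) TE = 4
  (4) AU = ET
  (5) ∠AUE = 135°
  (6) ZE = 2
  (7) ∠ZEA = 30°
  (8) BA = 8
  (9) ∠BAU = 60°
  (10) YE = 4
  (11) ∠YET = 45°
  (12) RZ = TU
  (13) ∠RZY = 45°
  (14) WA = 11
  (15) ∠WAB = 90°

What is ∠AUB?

From the given relations: AU = ET = 4.
Step 1: By the law of cosines on triangle UAB: UB² = 4² + 8² − 2·4·8·cos(60°) = 48, so UB = 4·√3.
Step 2: By the inverse law of cosines on triangle AUB: cos(∠AUB) = (4² + (4·√3)² − 8²) / (2·4·4·√3) = 0/55.43 = 0, so ∠AUB = 90°.

Therefore, the measure of angle ∠AUB = 90°.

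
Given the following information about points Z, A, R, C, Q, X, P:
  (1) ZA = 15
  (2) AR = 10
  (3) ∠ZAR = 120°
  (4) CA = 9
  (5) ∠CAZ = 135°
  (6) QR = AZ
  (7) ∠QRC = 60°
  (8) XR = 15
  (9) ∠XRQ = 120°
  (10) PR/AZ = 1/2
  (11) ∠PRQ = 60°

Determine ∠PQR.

From the given relations: QR = AZ = 15; PR = 1/2·AZ = 1/2·15 ≈ 7.5.
Step 1: By the law of cosines on triangle QRP: QP² = 15² + 7.5² − 2·15·7.5·cos(60°) = 168.75, so QP ≈ 12.99.
Step 2: By the inverse law of cosines on triangle PQR: cos(∠PQR) = (12.99² + 15² − 7.5²) / (2·12.99·15) = 337.5/389.71 = 0.866, so ∠PQR = 30°.

Therefore, the measure of angle ∠PQR = 30°.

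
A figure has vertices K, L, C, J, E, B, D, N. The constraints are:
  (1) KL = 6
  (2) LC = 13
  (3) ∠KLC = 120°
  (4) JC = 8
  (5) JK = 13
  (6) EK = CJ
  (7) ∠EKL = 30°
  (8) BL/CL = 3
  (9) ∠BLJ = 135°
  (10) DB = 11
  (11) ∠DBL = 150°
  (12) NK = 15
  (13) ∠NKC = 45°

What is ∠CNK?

Step 1: By the law of cosines on triangle CLK: CK² = 13² + 6² − 2·13·6·cos(120°) = 283, so CK ≈ 16.82.
Step 2: By the law of cosines on triangle NKC: NC² = 15² + 16.82² − 2·15·16.82·cos(45°) = 151.14, so NC ≈ 12.29.
Step 3: By the inverse law of cosines on triangle CNK: cos(∠CNK) = (12.29² + 15² − 16.82²) / (2·12.29·15) = 93.14/368.82 = 0.2525, so ∠CNK = 75.37°.

Therefore, the measure of angle ∠CNK = 75.37°.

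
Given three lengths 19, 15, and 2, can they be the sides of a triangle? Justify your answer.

Check the triangle inequality: 15 + 2 = 17 ≤ 19.
Since the sum of two sides does not exceed the third, no triangle can be formed.

No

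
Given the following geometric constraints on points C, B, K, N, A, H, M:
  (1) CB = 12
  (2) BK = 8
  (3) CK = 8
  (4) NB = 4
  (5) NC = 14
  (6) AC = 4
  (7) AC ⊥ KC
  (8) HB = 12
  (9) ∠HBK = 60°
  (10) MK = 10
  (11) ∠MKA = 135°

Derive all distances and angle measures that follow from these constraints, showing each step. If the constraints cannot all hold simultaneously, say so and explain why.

The constraints are consistent.

Step 1: From KC = 8, CA = 4, and ∠KCA = 90°, by the law of cosines:
  KA² = KC² + CA² - 2·KC·CA·cos(90°) = 64 + 16 - 0 = 80
  KA = 4·√5

Step 2: From KB = 8, BH = 12, and ∠KBH = 60°, by the law of cosines:
  KH² = KB² + BH² - 2·KB·BH·cos(60°) = 64 + 144 - 96 = 112
  KH = 4·√7

Step 3: From CB = 12, CK = 8, BK = 8, by the inverse law of cosines:
  cos(∠BCK) = (CB² + CK² - BK²) / (2·CB·CK)
  ∠BCK = 41.41°

Step 4: From CB = 12, CN = 14, BN = 4, by the inverse law of cosines:
  cos(∠BCN) = (CB² + CN² - BN²) / (2·CB·CN)
  ∠BCN = 15.36°

Step 5: From BC = 12, BK = 8, CK = 8, by the inverse law of cosines:
  cos(∠CBK) = (BC² + BK² - CK²) / (2·BC·BK)
  ∠CBK = 41.41°

Step 6: From BC = 12, BN = 4, CN = 14, by the inverse law of cosines:
  cos(∠CBN) = (BC² + BN² - CN²) / (2·BC·BN)
  ∠CBN = 112.02°

Step 7: From KB = 8, KC = 8, BC = 12, by the inverse law of cosines:
  cos(∠BKC) = (KB² + KC² - BC²) / (2·KB·KC)
  ∠BKC = 97.18°

Step 8: From NB = 4, NC = 14, BC = 12, by the inverse law of cosines:
  cos(∠BNC) = (NB² + NC² - BC²) / (2·NB·NC)
  ∠BNC = 52.62°

Step 9: From AK = 4·√5, KM = 10, and ∠AKM = 135°, by the law of cosines:
  AM² = AK² + KM² - 2·AK·KM·cos(135°) = 80 + 100 + 126.5 = 306.5
  AM ≈ 17.51

Step 10: From KA = 4·√5, KC = 8, AC = 4, by the inverse law of cosines:
  cos(∠AKC) = (KA² + KC² - AC²) / (2·KA·KC)
  ∠AKC = 26.57°

Step 11: From KB = 8, KH = 4·√7, BH = 12, by the inverse law of cosines:
  cos(∠BKH) = (KB² + KH² - BH²) / (2·KB·KH)
  ∠BKH = 79.11°

Step 12: From AC = 4, AK = 4·√5, CK = 8, by the inverse law of cosines:
  cos(∠CAK) = (AC² + AK² - CK²) / (2·AC·AK)
  ∠CAK = 63.43°

Step 13: From HB = 12, HK = 4·√7, BK = 8, by the inverse law of cosines:
  cos(∠BHK) = (HB² + HK² - BK²) / (2·HB·HK)
  ∠BHK = 40.89°

Step 14: From AK = 4·√5, AM = 17.51, KM = 10, by the inverse law of cosines:
  cos(∠KAM) = (AK² + AM² - KM²) / (2·AK·AM)
  ∠KAM = 23.82°

Step 15: From MA = 17.51, MK = 10, AK = 4·√5, by the inverse law of cosines:
  cos(∠AMK) = (MA² + MK² - AK²) / (2·MA·MK)
  ∠AMK = 21.18°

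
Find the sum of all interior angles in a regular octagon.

The sum of interior angles of an n-sided polygon is (n - 2) * 180.
For n = 8: (8 - 2) * 180 = 6 * 180 = 1080 degrees.

1080 degrees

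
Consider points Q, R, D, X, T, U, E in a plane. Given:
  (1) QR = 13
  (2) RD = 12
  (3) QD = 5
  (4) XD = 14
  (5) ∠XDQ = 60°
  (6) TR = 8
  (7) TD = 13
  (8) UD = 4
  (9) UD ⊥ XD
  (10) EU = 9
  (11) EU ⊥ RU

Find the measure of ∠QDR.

Step 1: By the inverse law of cosines on triangle QDR: cos(∠QDR) = (5² + 12² − 13²) / (2·5·12) = 0/120 = 0, so ∠QDR = 90°.

Therefore, the measure of angle ∠QDR = 90°.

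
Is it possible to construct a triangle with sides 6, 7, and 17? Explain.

The longest side is 17. The other two sides sum to 6 + 7 = 13.
Since 13 ≤ 17, the two shorter sides cannot reach around to close the triangle.

No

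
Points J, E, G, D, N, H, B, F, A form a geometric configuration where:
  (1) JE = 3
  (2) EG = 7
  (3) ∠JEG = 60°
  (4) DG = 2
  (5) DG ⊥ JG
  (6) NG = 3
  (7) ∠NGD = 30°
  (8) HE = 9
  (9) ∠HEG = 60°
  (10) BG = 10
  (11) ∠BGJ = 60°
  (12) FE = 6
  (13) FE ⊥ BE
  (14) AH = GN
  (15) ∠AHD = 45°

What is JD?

Step 1: By the law of cosines on triangle JEG: JG² = 3² + 7² − 2·3·7·cos(60°) = 37, so JG = √37.
Step 2: By the law of cosines on triangle JGD: JD² = √37² + 2² − 2·√37·2·cos(90°) = 41, so JD = √41.

Therefore, the length of JD = √41.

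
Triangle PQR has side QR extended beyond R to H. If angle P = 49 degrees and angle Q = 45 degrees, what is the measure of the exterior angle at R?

The interior angle at R is 180 - 49 - 45 = 86 degrees.
The exterior angle and interior angle at R are supplementary:
Exterior angle = 180 - 86 = 94 degrees.

94 degrees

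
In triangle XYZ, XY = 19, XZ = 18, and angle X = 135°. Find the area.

Area = (1/2) * XY * XZ * sin(X)
Area = (1/2) * 19 * 18 * sin(135°)
Area = (1/2) * 19 * 18 * sqrt(2)/2
Area = 171*sqrt(2)/2

171*sqrt(2)/2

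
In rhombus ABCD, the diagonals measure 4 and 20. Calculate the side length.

The diagonals of a rhombus bisect each other at right angles.
Half-diagonals: 4/2 = 2 and 20/2 = 10
side = sqrt(2^2 + 10^2)
side = sqrt(4 + 100)
side = sqrt(104) = 2*sqrt(26)

2*sqrt(26)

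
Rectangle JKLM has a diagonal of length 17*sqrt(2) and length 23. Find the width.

b = sqrt(d^2 - a^2) = sqrt(578 - 529) = sqrt(49) = 7

7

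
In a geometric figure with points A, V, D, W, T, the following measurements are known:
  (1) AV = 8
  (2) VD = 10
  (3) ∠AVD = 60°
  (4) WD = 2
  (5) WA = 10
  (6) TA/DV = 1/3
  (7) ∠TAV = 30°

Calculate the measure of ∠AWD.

Step 1: By the law of cosines on triangle AVD: AD² = 8² + 10² − 2·8·10·cos(60°) = 84, so AD = 2·√21.
Step 2: By the inverse law of cosines on triangle AWD: cos(∠AWD) = (10² + 2² − (2·√21)²) / (2·10·2) = 20/40 = 0.5, so ∠AWD = 60°.

Therefore, the measure of angle ∠AWD = 60°.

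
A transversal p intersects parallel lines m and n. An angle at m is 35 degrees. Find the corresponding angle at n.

Corresponding angles formed by parallel lines and a transversal are equal.
The given angle is 35 degrees.
The corresponding angle = 35 degrees.

35 degrees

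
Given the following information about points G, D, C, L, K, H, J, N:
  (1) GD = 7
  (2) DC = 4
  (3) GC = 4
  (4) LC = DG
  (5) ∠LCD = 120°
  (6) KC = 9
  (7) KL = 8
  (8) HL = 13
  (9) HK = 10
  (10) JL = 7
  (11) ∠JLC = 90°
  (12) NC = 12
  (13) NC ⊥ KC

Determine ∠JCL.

From the given relations: LC = DG = 7.
Step 1: By the law of cosines on triangle CLJ: CJ² = 7² + 7² − 2·7·7·cos(90°) = 98, so CJ = 7·√2.
Step 2: By the inverse law of cosines on triangle JCL: cos(∠JCL) = ((7·√2)² + 7² − 7²) / (2·7·√2·7) = 98/138.59 = 0.7071, so ∠JCL = 45°.

Therefore, the measure of angle ∠JCL = 45°.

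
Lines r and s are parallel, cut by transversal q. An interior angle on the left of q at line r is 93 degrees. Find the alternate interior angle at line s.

Alternate interior angles are equal: 93 degrees.

93 degrees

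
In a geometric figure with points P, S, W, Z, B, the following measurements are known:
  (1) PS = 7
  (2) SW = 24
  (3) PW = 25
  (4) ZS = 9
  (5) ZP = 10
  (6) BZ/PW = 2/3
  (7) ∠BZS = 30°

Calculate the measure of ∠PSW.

Step 1: By the inverse law of cosines on triangle PSW: cos(∠PSW) = (7² + 24² − 25²) / (2·7·24) = 0/336 = 0, so ∠PSW = 90°.

Therefore, the measure of angle ∠PSW = 90°.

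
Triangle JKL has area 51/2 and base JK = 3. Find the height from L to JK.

Area = (1/2) * base * height
height = 2 * Area / base
height = 2 * 51/2 / 3
height = 51 / 3
height = 17

17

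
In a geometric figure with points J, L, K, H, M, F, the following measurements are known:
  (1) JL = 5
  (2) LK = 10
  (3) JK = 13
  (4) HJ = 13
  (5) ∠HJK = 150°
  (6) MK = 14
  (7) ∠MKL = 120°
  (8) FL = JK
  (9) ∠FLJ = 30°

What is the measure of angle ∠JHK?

Step 1: By the law of cosines on triangle HJK: HK² = 13² + 13² − 2·13·13·cos(150°) = 630.72, so HK ≈ 25.11.
Step 2: By the inverse law of cosines on triangle JHK: cos(∠JHK) = (13² + 25.11² − 13²) / (2·13·25.11) = 630.72/652.97 = 0.9659, so ∠JHK = 15°.

Therefore, the measure of angle ∠JHK = 15°.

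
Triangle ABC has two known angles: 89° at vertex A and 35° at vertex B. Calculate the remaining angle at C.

Let angle C = x. Then 89 + 35 + x = 180.
x = 180 - 124 = 56 degrees.

56 degrees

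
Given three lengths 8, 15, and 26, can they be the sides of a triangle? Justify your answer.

Check the triangle inequality: 8 + 15 = 23 ≤ 26.
Since the sum of two sides does not exceed the third, no triangle can be formed.

No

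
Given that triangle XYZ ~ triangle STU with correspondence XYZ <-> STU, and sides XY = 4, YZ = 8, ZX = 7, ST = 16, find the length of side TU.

Since the triangles are similar, the ratio of corresponding sides is constant.
Scale factor k = ST / XY = 16 / 4 = 4
TU = k * YZ = 4 * 8 = 32

32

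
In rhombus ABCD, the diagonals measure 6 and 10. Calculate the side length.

In a rhombus, the diagonals bisect each other perpendicularly, creating four congruent right triangles.
Each triangle has legs 3 (half of 6) and 5 (half of 10).
The hypotenuse of each right triangle is a side of the rhombus:
side = sqrt(3^2 + 5^2) = sqrt(34)

sqrt(34)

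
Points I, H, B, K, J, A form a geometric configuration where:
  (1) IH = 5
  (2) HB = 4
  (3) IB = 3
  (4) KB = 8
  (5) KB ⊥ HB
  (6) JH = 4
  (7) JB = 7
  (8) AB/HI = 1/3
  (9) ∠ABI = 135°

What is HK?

Step 1: By the law of cosines on triangle HBK: HK² = 4² + 8² − 2·4·8·cos(90°) = 80, so HK = 4·√5.

Therefore, the length of HK = 4·√5.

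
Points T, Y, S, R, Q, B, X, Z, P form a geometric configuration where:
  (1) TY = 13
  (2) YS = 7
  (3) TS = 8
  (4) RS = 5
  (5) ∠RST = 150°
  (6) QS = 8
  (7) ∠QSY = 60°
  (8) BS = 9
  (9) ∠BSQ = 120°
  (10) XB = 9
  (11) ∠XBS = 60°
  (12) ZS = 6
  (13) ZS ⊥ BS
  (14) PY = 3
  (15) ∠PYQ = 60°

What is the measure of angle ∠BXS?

Step 1: By the law of cosines on triangle XBS: XS² = 9² + 9² − 2·9·9·cos(60°) = 81, so XS = 9.
Step 2: By the inverse law of cosines on triangle BXS: cos(∠BXS) = (9² + 9² − 9²) / (2·9·9) = 81/162 = 0.5, so ∠BXS = 60°.

Therefore, the measure of angle ∠BXS = 60°.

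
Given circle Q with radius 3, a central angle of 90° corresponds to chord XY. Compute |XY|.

Chord = 2(3) sin(45°) = 3*sqrt(2)

3*sqrt(2)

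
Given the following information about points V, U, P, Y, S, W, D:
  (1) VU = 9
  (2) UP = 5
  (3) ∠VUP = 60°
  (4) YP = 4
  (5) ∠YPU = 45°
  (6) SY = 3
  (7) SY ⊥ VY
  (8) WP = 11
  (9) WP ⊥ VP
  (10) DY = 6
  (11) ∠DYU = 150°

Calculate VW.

Step 1: By the law of cosines on triangle VUP: VP² = 9² + 5² − 2·9·5·cos(60°) = 61, so VP = √61.
Step 2: By the law of cosines on triangle VPW: VW² = √61² + 11² − 2·√61·11·cos(90°) = 182, so VW = √182.

Therefore, the length of VW = √182.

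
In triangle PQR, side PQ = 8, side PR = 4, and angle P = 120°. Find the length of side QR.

When two sides and the included angle are known, the law of cosines gives the third side.
c^2 = a^2 + b^2 - 2ab cos(C) generalizes the Pythagorean theorem to non-right triangles.
Here: QR^2 = 64 + 16 - 64*(-1/2) = 112
QR = 4*sqrt(7)

4*sqrt(7)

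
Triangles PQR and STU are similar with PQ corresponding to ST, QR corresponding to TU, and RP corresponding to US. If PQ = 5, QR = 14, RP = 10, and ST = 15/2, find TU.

k = 15/2/5 = 3/2. TU = 3/2 * 14 = 21.

21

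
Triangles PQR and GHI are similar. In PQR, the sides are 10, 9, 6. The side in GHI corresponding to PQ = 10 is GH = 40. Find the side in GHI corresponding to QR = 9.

k = 40/10 = 4. HI = 4 * 9 = 36.

36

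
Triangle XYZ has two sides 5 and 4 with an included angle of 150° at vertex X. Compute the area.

Area = (1/2) * XY * XZ * sin(X)
Area = (1/2) * 5 * 4 * sin(150°)
Area = (1/2) * 5 * 4 * 1/2
Area = 5

5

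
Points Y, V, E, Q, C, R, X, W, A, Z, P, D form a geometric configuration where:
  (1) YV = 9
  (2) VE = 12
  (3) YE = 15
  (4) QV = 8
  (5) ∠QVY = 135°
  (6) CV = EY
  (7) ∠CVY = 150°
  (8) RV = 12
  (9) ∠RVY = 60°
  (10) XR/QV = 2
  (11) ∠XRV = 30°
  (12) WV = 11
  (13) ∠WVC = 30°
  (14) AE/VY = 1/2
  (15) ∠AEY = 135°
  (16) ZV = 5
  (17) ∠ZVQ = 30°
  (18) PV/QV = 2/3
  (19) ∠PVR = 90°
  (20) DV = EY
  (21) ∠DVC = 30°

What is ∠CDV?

From the given relations: DV = EY = 15; CV = EY = 15.
Step 1: By the law of cosines on triangle DVC: DC² = 15² + 15² − 2·15·15·cos(30°) = 60.29, so DC ≈ 7.76.
Step 2: By the inverse law of cosines on triangle CDV: cos(∠CDV) = (7.76² + 15² − 15²) / (2·7.76·15) = 60.29/232.94 = 0.2588, so ∠CDV = 75°.

Therefore, the measure of angle ∠CDV = 75°.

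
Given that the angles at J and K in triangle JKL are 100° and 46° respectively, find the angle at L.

Let angle L = x. Then 100 + 46 + x = 180.
x = 180 - 146 = 34 degrees.

34 degrees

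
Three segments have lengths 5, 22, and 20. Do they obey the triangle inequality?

Check all three triangle inequalities:
5 + 22 = 27 > 20 ✓
5 + 20 = 25 > 22 ✓
22 + 20 = 42 > 5 ✓
All conditions hold, so these sides form a valid triangle.

Yes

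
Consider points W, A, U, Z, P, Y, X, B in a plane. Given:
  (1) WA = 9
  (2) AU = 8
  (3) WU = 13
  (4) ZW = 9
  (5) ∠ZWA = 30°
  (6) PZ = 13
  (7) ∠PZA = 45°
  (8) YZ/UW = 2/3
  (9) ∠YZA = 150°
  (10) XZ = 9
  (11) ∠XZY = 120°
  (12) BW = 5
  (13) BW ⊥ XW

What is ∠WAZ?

Step 1: By the law of cosines on triangle AWZ: AZ² = 9² + 9² − 2·9·9·cos(30°) = 21.7, so AZ ≈ 4.66.
Step 2: By the inverse law of cosines on triangle WAZ: cos(∠WAZ) = (9² + 4.66² − 9²) / (2·9·4.66) = 21.7/83.86 = 0.2588, so ∠WAZ = 75°.

Therefore, the measure of angle ∠WAZ = 75°.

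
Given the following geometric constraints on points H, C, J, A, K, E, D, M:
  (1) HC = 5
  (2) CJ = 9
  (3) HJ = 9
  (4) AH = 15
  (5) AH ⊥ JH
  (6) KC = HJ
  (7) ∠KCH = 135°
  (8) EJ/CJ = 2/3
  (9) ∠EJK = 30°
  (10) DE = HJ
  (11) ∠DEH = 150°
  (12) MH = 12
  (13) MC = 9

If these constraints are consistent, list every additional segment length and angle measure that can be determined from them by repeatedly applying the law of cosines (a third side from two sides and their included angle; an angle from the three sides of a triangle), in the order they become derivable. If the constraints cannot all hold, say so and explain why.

The constraints are consistent. Derivable facts, in order:
After 1 step:
- HK ≈ 13.02
- JA = 3·√34
- ∠CHJ = 73.87°
- ∠CHM = 42.83°
- ∠CJH = 32.26°
- ∠CMH = 22.19°
- ∠HCJ = 73.87°
- ∠HCM = 114.97°
After 2 steps:
- ∠AJH = 59.04°
- ∠CHK = 29.25°
- ∠CKH = 15.75°
- ∠HAJ = 30.96°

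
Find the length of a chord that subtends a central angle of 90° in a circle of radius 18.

Chord = 2(18) sin(45°) = 18*sqrt(2)

18*sqrt(2)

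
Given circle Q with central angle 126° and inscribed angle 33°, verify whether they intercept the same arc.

By the inscribed angle theorem, the inscribed angle for a central angle of 126° should be 126° / 2 = 63°.
The given inscribed angle is 33°, which does not equal 63°.
Therefore, no, they do not correspond to the same arc.

No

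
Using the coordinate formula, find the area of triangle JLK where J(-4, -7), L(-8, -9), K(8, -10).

Using the Shoelace formula for a triangle:
Area = (1/2)|x0(y1 - y2) + x1(y2 - y0) + x2(y0 - y1)|
Area = (1/2)|-4(-9 - -10) + -8(-10 - -7) + 8(-7 - -9)|
Area = (1/2)|-4 + 24 + 16|
Area = (1/2)|36|
Area = (1/2)(36)
Area = 18

18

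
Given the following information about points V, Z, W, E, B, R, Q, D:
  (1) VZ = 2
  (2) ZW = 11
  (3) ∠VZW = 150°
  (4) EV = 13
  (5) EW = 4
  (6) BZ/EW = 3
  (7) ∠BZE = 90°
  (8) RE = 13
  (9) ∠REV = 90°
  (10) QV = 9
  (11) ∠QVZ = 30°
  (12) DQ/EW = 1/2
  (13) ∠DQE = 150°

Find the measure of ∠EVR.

Step 1: By the law of cosines on triangle VER: VR² = 13² + 13² − 2·13·13·cos(90°) = 338, so VR = 13·√2.
Step 2: By the inverse law of cosines on triangle EVR: cos(∠EVR) = (13² + (13·√2)² − 13²) / (2·13·13·√2) = 338/478 = 0.7071, so ∠EVR = 45°.

Therefore, the measure of angle ∠EVR = 45°.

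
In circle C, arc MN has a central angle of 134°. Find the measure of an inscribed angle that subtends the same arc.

An inscribed angle intercepts an arc from a point on the circle, while the central angle intercepts the same arc from the center.
The inscribed angle is always half the central angle: 134° / 2 = 67°.

67°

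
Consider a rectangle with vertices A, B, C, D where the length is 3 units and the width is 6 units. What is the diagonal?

d = sqrt(3^2 + 6^2) = sqrt(45) = 3*sqrt(5)

3*sqrt(5)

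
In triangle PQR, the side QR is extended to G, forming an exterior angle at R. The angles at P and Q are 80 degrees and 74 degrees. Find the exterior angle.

By the exterior angle theorem, an exterior angle of a triangle equals the sum of the two remote interior angles.
Exterior angle = angle P + angle Q
Exterior angle = 80 + 74 = 154 degrees

154 degrees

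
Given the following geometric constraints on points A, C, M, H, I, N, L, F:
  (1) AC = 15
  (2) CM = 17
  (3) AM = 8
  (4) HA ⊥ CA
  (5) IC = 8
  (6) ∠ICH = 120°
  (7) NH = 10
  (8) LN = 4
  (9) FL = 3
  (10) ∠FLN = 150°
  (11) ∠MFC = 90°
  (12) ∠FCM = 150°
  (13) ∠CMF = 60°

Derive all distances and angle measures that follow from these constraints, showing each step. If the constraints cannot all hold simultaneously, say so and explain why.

These constraints are not satisfiable: (11), (12) and (13) are the three interior angles of triangle MFC, which must sum to 180°, but 90° + 150° + 60° = 300°. No planar figure meets all of them, so nothing further can be derived.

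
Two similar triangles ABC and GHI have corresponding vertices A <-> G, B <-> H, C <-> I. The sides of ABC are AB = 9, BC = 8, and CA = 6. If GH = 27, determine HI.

Since the triangles are similar, the ratio of corresponding sides is constant.
Scale factor k = GH / AB = 27 / 9 = 3
HI = k * BC = 3 * 8 = 24

24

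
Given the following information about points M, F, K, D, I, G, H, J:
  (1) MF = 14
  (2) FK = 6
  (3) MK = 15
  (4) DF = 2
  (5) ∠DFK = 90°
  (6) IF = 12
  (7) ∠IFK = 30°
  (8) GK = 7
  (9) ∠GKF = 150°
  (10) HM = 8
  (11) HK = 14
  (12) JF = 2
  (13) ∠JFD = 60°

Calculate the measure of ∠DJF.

Step 1: By the law of cosines on triangle JFD: JD² = 2² + 2² − 2·2·2·cos(60°) = 4, so JD = 2.
Step 2: By the inverse law of cosines on triangle DJF: cos(∠DJF) = (2² + 2² − 2²) / (2·2·2) = 4/8 = 0.5, so ∠DJF = 60°.

Therefore, the measure of angle ∠DJF = 60°.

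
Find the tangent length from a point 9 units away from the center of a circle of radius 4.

The tangent, radius, and line from the external point to the center form a right triangle.
The right angle is where the tangent meets the radius.
By the Pythagorean theorem: tangent² + 4² = 9²
tangent² = 81 - 16 = 65
tangent = sqrt(65)

sqrt(65)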